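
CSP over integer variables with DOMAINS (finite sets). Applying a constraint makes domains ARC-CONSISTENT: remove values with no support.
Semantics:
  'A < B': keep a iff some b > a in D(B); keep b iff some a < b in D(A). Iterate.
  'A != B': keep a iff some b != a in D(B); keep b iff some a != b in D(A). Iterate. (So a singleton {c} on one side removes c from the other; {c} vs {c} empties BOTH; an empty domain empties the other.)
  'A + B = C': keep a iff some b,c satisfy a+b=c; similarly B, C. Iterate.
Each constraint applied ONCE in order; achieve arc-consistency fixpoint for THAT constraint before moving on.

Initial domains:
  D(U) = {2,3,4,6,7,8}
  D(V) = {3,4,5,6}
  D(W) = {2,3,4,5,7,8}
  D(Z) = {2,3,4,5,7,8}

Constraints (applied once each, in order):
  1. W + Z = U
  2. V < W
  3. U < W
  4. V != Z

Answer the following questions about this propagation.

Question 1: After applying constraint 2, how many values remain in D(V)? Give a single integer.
Answer: 2

Derivation:
Constraint 1 (W + Z = U) on D(W)={2,3,4,5,7,8} D(Z)={2,3,4,5,7,8} D(U)={2,3,4,6,7,8}: W {2,3,4,5,7,8}->{2,3,4,5}; Z {2,3,4,5,7,8}->{2,3,4,5}; U {2,3,4,6,7,8}->{4,6,7,8}
Constraint 2 (V < W) on D(V)={3,4,5,6} D(W)={2,3,4,5}: V {3,4,5,6}->{3,4}; W {2,3,4,5}->{4,5}
So after constraint 2: D(V)={3,4}, size = 2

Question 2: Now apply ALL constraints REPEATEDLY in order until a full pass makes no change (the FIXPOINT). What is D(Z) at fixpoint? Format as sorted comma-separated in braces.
Answer: {}

Derivation:
pass 0 (initial): D(Z)={2,3,4,5,7,8}
pass 1: U {2,3,4,6,7,8}->{4}; V {3,4,5,6}->{3,4}; W {2,3,4,5,7,8}->{5}; Z {2,3,4,5,7,8}->{2,3,4,5}
pass 2: U {4}->{}; V {3,4}->{}; W {5}->{}; Z {2,3,4,5}->{}
pass 3: no change
Fixpoint after 3 passes: D(Z) = {}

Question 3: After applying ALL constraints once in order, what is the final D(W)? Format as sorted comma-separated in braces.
Constraint 1 (W + Z = U) on D(W)={2,3,4,5,7,8} D(Z)={2,3,4,5,7,8} D(U)={2,3,4,6,7,8}: W {2,3,4,5,7,8}->{2,3,4,5}; Z {2,3,4,5,7,8}->{2,3,4,5}; U {2,3,4,6,7,8}->{4,6,7,8}
Constraint 2 (V < W) on D(V)={3,4,5,6} D(W)={2,3,4,5}: V {3,4,5,6}->{3,4}; W {2,3,4,5}->{4,5}
Constraint 3 (U < W) on D(U)={4,6,7,8} D(W)={4,5}: U {4,6,7,8}->{4}; W {4,5}->{5}
Constraint 4 (V != Z) on D(V)={3,4} D(Z)={2,3,4,5}: no change
So after all 4 constraints: D(W) = {5}

Answer: {5}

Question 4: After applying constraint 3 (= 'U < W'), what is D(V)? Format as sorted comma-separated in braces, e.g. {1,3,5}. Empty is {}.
Constraint 1 (W + Z = U) on D(W)={2,3,4,5,7,8} D(Z)={2,3,4,5,7,8} D(U)={2,3,4,6,7,8}: W {2,3,4,5,7,8}->{2,3,4,5}; Z {2,3,4,5,7,8}->{2,3,4,5}; U {2,3,4,6,7,8}->{4,6,7,8}
Constraint 2 (V < W) on D(V)={3,4,5,6} D(W)={2,3,4,5}: V {3,4,5,6}->{3,4}; W {2,3,4,5}->{4,5}
Constraint 3 (U < W) on D(U)={4,6,7,8} D(W)={4,5}: U {4,6,7,8}->{4}; W {4,5}->{5}
So after constraint 3: D(V) = {3,4}

Answer: {3,4}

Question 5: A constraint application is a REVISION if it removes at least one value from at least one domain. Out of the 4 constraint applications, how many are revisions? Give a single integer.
Answer: 3

Derivation:
Constraint 1 (W + Z = U) on D(W)={2,3,4,5,7,8} D(Z)={2,3,4,5,7,8} D(U)={2,3,4,6,7,8}: W {2,3,4,5,7,8}->{2,3,4,5}; Z {2,3,4,5,7,8}->{2,3,4,5}; U {2,3,4,6,7,8}->{4,6,7,8} => REVISION
Constraint 2 (V < W) on D(V)={3,4,5,6} D(W)={2,3,4,5}: V {3,4,5,6}->{3,4}; W {2,3,4,5}->{4,5} => REVISION
Constraint 3 (U < W) on D(U)={4,6,7,8} D(W)={4,5}: U {4,6,7,8}->{4}; W {4,5}->{5} => REVISION
Constraint 4 (V != Z) on D(V)={3,4} D(Z)={2,3,4,5}: no change => not a revision
Total revisions = 3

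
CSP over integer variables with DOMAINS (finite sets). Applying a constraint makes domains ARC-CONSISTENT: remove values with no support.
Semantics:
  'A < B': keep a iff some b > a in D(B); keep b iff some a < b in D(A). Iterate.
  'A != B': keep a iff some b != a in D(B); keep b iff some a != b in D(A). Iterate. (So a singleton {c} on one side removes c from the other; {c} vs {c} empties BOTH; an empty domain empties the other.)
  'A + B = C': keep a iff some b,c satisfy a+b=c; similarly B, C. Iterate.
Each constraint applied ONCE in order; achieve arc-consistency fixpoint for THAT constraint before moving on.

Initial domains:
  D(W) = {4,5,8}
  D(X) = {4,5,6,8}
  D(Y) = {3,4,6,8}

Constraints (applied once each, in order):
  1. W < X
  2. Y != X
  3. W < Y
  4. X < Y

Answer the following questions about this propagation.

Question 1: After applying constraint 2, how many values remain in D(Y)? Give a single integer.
Constraint 1 (W < X) on D(W)={4,5,8} D(X)={4,5,6,8}: W {4,5,8}->{4,5}; X {4,5,6,8}->{5,6,8}
Constraint 2 (Y != X) on D(Y)={3,4,6,8} D(X)={5,6,8}: no change
So after constraint 2: D(Y)={3,4,6,8}, size = 4

Answer: 4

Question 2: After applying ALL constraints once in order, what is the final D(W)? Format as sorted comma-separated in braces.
Answer: {4,5}

Derivation:
Constraint 1 (W < X) on D(W)={4,5,8} D(X)={4,5,6,8}: W {4,5,8}->{4,5}; X {4,5,6,8}->{5,6,8}
Constraint 2 (Y != X) on D(Y)={3,4,6,8} D(X)={5,6,8}: no change
Constraint 3 (W < Y) on D(W)={4,5} D(Y)={3,4,6,8}: Y {3,4,6,8}->{6,8}
Constraint 4 (X < Y) on D(X)={5,6,8} D(Y)={6,8}: X {5,6,8}->{5,6}
So after all 4 constraints: D(W) = {4,5}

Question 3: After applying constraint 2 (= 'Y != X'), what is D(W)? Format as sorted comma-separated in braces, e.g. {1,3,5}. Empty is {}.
Answer: {4,5}

Derivation:
Constraint 1 (W < X) on D(W)={4,5,8} D(X)={4,5,6,8}: W {4,5,8}->{4,5}; X {4,5,6,8}->{5,6,8}
Constraint 2 (Y != X) on D(Y)={3,4,6,8} D(X)={5,6,8}: no change
So after constraint 2: D(W) = {4,5}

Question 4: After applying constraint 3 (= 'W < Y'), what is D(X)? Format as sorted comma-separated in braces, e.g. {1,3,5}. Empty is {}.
Constraint 1 (W < X) on D(W)={4,5,8} D(X)={4,5,6,8}: W {4,5,8}->{4,5}; X {4,5,6,8}->{5,6,8}
Constraint 2 (Y != X) on D(Y)={3,4,6,8} D(X)={5,6,8}: no change
Constraint 3 (W < Y) on D(W)={4,5} D(Y)={3,4,6,8}: Y {3,4,6,8}->{6,8}
So after constraint 3: D(X) = {5,6,8}

Answer: {5,6,8}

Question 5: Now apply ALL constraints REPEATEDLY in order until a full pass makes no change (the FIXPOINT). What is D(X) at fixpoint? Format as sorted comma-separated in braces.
pass 0 (initial): D(X)={4,5,6,8}
pass 1: W {4,5,8}->{4,5}; X {4,5,6,8}->{5,6}; Y {3,4,6,8}->{6,8}
pass 2: no change
Fixpoint after 2 passes: D(X) = {5,6}

Answer: {5,6}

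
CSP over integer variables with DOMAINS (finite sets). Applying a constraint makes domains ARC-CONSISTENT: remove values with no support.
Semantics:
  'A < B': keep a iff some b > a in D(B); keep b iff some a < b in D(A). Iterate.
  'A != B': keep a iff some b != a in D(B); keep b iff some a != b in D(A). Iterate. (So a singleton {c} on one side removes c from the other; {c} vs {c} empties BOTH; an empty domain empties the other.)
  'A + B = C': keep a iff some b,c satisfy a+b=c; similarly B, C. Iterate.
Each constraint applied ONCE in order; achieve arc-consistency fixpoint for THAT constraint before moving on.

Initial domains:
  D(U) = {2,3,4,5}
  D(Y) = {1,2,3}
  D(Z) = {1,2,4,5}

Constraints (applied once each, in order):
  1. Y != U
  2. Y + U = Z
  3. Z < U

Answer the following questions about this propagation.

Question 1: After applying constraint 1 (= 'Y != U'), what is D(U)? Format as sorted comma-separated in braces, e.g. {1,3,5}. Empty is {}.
Answer: {2,3,4,5}

Derivation:
Constraint 1 (Y != U) on D(Y)={1,2,3} D(U)={2,3,4,5}: no change
So after constraint 1: D(U) = {2,3,4,5}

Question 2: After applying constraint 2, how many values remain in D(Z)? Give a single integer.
Constraint 1 (Y != U) on D(Y)={1,2,3} D(U)={2,3,4,5}: no change
Constraint 2 (Y + U = Z) on D(Y)={1,2,3} D(U)={2,3,4,5} D(Z)={1,2,4,5}: U {2,3,4,5}->{2,3,4}; Z {1,2,4,5}->{4,5}
So after constraint 2: D(Z)={4,5}, size = 2

Answer: 2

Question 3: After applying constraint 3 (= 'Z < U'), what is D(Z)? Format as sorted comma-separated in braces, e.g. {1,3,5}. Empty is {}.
Answer: {}

Derivation:
Constraint 1 (Y != U) on D(Y)={1,2,3} D(U)={2,3,4,5}: no change
Constraint 2 (Y + U = Z) on D(Y)={1,2,3} D(U)={2,3,4,5} D(Z)={1,2,4,5}: U {2,3,4,5}->{2,3,4}; Z {1,2,4,5}->{4,5}
Constraint 3 (Z < U) on D(Z)={4,5} D(U)={2,3,4}: Z {4,5}->{}; U {2,3,4}->{}
So after constraint 3: D(Z) = {}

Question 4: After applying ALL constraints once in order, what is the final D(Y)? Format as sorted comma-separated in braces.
Answer: {1,2,3}

Derivation:
Constraint 1 (Y != U) on D(Y)={1,2,3} D(U)={2,3,4,5}: no change
Constraint 2 (Y + U = Z) on D(Y)={1,2,3} D(U)={2,3,4,5} D(Z)={1,2,4,5}: U {2,3,4,5}->{2,3,4}; Z {1,2,4,5}->{4,5}
Constraint 3 (Z < U) on D(Z)={4,5} D(U)={2,3,4}: Z {4,5}->{}; U {2,3,4}->{}
So after all 3 constraints: D(Y) = {1,2,3}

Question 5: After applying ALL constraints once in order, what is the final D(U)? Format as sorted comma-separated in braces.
Answer: {}

Derivation:
Constraint 1 (Y != U) on D(Y)={1,2,3} D(U)={2,3,4,5}: no change
Constraint 2 (Y + U = Z) on D(Y)={1,2,3} D(U)={2,3,4,5} D(Z)={1,2,4,5}: U {2,3,4,5}->{2,3,4}; Z {1,2,4,5}->{4,5}
Constraint 3 (Z < U) on D(Z)={4,5} D(U)={2,3,4}: Z {4,5}->{}; U {2,3,4}->{}
So after all 3 constraints: D(U) = {}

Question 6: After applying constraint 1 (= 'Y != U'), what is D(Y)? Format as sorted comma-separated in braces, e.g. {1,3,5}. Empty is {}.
Constraint 1 (Y != U) on D(Y)={1,2,3} D(U)={2,3,4,5}: no change
So after constraint 1: D(Y) = {1,2,3}

Answer: {1,2,3}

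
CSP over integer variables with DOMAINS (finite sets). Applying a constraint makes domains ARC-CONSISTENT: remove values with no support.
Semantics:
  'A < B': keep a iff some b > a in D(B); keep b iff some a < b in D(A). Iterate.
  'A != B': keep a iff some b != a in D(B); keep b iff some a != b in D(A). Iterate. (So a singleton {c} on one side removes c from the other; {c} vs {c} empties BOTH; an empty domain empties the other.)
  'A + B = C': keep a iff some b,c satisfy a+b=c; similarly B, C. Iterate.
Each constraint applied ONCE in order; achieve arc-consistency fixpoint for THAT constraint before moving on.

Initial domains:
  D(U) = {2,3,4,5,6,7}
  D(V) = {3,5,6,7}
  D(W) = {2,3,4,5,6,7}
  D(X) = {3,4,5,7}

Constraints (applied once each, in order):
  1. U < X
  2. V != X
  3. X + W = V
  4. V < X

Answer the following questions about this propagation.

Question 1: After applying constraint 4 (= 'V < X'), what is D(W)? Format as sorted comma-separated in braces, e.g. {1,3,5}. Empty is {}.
Constraint 1 (U < X) on D(U)={2,3,4,5,6,7} D(X)={3,4,5,7}: U {2,3,4,5,6,7}->{2,3,4,5,6}
Constraint 2 (V != X) on D(V)={3,5,6,7} D(X)={3,4,5,7}: no change
Constraint 3 (X + W = V) on D(X)={3,4,5,7} D(W)={2,3,4,5,6,7} D(V)={3,5,6,7}: X {3,4,5,7}->{3,4,5}; W {2,3,4,5,6,7}->{2,3,4}; V {3,5,6,7}->{5,6,7}
Constraint 4 (V < X) on D(V)={5,6,7} D(X)={3,4,5}: V {5,6,7}->{}; X {3,4,5}->{}
So after constraint 4: D(W) = {2,3,4}

Answer: {2,3,4}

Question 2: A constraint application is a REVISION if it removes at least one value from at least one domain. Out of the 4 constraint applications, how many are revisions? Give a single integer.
Constraint 1 (U < X) on D(U)={2,3,4,5,6,7} D(X)={3,4,5,7}: U {2,3,4,5,6,7}->{2,3,4,5,6} => REVISION
Constraint 2 (V != X) on D(V)={3,5,6,7} D(X)={3,4,5,7}: no change => not a revision
Constraint 3 (X + W = V) on D(X)={3,4,5,7} D(W)={2,3,4,5,6,7} D(V)={3,5,6,7}: X {3,4,5,7}->{3,4,5}; W {2,3,4,5,6,7}->{2,3,4}; V {3,5,6,7}->{5,6,7} => REVISION
Constraint 4 (V < X) on D(V)={5,6,7} D(X)={3,4,5}: V {5,6,7}->{}; X {3,4,5}->{} => REVISION
Total revisions = 3

Answer: 3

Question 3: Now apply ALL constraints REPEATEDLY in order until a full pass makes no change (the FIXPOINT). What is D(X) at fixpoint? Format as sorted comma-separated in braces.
pass 0 (initial): D(X)={3,4,5,7}
pass 1: U {2,3,4,5,6,7}->{2,3,4,5,6}; V {3,5,6,7}->{}; W {2,3,4,5,6,7}->{2,3,4}; X {3,4,5,7}->{}
pass 2: U {2,3,4,5,6}->{}; W {2,3,4}->{}
pass 3: no change
Fixpoint after 3 passes: D(X) = {}

Answer: {}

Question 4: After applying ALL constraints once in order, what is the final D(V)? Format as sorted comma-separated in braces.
Constraint 1 (U < X) on D(U)={2,3,4,5,6,7} D(X)={3,4,5,7}: U {2,3,4,5,6,7}->{2,3,4,5,6}
Constraint 2 (V != X) on D(V)={3,5,6,7} D(X)={3,4,5,7}: no change
Constraint 3 (X + W = V) on D(X)={3,4,5,7} D(W)={2,3,4,5,6,7} D(V)={3,5,6,7}: X {3,4,5,7}->{3,4,5}; W {2,3,4,5,6,7}->{2,3,4}; V {3,5,6,7}->{5,6,7}
Constraint 4 (V < X) on D(V)={5,6,7} D(X)={3,4,5}: V {5,6,7}->{}; X {3,4,5}->{}
So after all 4 constraints: D(V) = {}

Answer: {}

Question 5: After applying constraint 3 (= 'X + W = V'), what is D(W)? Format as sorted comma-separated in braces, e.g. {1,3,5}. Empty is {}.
Constraint 1 (U < X) on D(U)={2,3,4,5,6,7} D(X)={3,4,5,7}: U {2,3,4,5,6,7}->{2,3,4,5,6}
Constraint 2 (V != X) on D(V)={3,5,6,7} D(X)={3,4,5,7}: no change
Constraint 3 (X + W = V) on D(X)={3,4,5,7} D(W)={2,3,4,5,6,7} D(V)={3,5,6,7}: X {3,4,5,7}->{3,4,5}; W {2,3,4,5,6,7}->{2,3,4}; V {3,5,6,7}->{5,6,7}
So after constraint 3: D(W) = {2,3,4}

Answer: {2,3,4}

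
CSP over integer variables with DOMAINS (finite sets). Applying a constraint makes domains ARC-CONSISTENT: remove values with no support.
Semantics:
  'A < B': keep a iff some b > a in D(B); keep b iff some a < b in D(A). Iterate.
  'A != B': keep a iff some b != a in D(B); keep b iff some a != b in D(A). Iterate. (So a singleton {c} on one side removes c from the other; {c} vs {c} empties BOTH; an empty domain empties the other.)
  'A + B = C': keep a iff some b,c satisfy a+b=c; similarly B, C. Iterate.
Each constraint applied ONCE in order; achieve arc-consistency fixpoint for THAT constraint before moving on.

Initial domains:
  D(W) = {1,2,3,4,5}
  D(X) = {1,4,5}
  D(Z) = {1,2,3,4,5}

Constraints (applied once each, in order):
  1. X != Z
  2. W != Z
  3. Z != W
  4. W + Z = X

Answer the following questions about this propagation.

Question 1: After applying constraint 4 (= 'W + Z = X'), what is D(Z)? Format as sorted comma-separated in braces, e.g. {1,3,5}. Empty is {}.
Answer: {1,2,3,4}

Derivation:
Constraint 1 (X != Z) on D(X)={1,4,5} D(Z)={1,2,3,4,5}: no change
Constraint 2 (W != Z) on D(W)={1,2,3,4,5} D(Z)={1,2,3,4,5}: no change
Constraint 3 (Z != W) on D(Z)={1,2,3,4,5} D(W)={1,2,3,4,5}: no change
Constraint 4 (W + Z = X) on D(W)={1,2,3,4,5} D(Z)={1,2,3,4,5} D(X)={1,4,5}: W {1,2,3,4,5}->{1,2,3,4}; Z {1,2,3,4,5}->{1,2,3,4}; X {1,4,5}->{4,5}
So after constraint 4: D(Z) = {1,2,3,4}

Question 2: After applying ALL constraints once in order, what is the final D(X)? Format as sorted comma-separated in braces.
Answer: {4,5}

Derivation:
Constraint 1 (X != Z) on D(X)={1,4,5} D(Z)={1,2,3,4,5}: no change
Constraint 2 (W != Z) on D(W)={1,2,3,4,5} D(Z)={1,2,3,4,5}: no change
Constraint 3 (Z != W) on D(Z)={1,2,3,4,5} D(W)={1,2,3,4,5}: no change
Constraint 4 (W + Z = X) on D(W)={1,2,3,4,5} D(Z)={1,2,3,4,5} D(X)={1,4,5}: W {1,2,3,4,5}->{1,2,3,4}; Z {1,2,3,4,5}->{1,2,3,4}; X {1,4,5}->{4,5}
So after all 4 constraints: D(X) = {4,5}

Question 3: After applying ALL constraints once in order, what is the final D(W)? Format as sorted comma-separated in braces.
Answer: {1,2,3,4}

Derivation:
Constraint 1 (X != Z) on D(X)={1,4,5} D(Z)={1,2,3,4,5}: no change
Constraint 2 (W != Z) on D(W)={1,2,3,4,5} D(Z)={1,2,3,4,5}: no change
Constraint 3 (Z != W) on D(Z)={1,2,3,4,5} D(W)={1,2,3,4,5}: no change
Constraint 4 (W + Z = X) on D(W)={1,2,3,4,5} D(Z)={1,2,3,4,5} D(X)={1,4,5}: W {1,2,3,4,5}->{1,2,3,4}; Z {1,2,3,4,5}->{1,2,3,4}; X {1,4,5}->{4,5}
So after all 4 constraints: D(W) = {1,2,3,4}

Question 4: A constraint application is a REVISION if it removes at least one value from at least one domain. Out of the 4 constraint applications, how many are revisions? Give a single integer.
Answer: 1

Derivation:
Constraint 1 (X != Z) on D(X)={1,4,5} D(Z)={1,2,3,4,5}: no change => not a revision
Constraint 2 (W != Z) on D(W)={1,2,3,4,5} D(Z)={1,2,3,4,5}: no change => not a revision
Constraint 3 (Z != W) on D(Z)={1,2,3,4,5} D(W)={1,2,3,4,5}: no change => not a revision
Constraint 4 (W + Z = X) on D(W)={1,2,3,4,5} D(Z)={1,2,3,4,5} D(X)={1,4,5}: W {1,2,3,4,5}->{1,2,3,4}; Z {1,2,3,4,5}->{1,2,3,4}; X {1,4,5}->{4,5} => REVISION
Total revisions = 1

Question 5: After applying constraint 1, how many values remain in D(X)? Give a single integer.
Constraint 1 (X != Z) on D(X)={1,4,5} D(Z)={1,2,3,4,5}: no change
So after constraint 1: D(X)={1,4,5}, size = 3

Answer: 3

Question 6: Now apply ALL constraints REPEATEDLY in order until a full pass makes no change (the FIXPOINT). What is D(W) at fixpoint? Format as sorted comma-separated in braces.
pass 0 (initial): D(W)={1,2,3,4,5}
pass 1: W {1,2,3,4,5}->{1,2,3,4}; X {1,4,5}->{4,5}; Z {1,2,3,4,5}->{1,2,3,4}
pass 2: no change
Fixpoint after 2 passes: D(W) = {1,2,3,4}

Answer: {1,2,3,4}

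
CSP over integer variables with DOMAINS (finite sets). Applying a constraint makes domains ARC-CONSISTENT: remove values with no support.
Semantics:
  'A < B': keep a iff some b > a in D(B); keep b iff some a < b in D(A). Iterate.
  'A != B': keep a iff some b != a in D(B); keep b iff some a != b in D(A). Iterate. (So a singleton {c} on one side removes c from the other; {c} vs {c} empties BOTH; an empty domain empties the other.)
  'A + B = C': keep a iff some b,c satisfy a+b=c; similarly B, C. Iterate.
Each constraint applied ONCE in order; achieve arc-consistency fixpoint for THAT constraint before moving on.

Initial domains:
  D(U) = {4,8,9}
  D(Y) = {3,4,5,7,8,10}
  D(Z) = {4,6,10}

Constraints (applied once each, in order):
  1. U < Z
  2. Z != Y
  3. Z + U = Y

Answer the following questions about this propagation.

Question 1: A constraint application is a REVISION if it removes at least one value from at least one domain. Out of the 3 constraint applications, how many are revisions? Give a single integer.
Constraint 1 (U < Z) on D(U)={4,8,9} D(Z)={4,6,10}: Z {4,6,10}->{6,10} => REVISION
Constraint 2 (Z != Y) on D(Z)={6,10} D(Y)={3,4,5,7,8,10}: no change => not a revision
Constraint 3 (Z + U = Y) on D(Z)={6,10} D(U)={4,8,9} D(Y)={3,4,5,7,8,10}: Z {6,10}->{6}; U {4,8,9}->{4}; Y {3,4,5,7,8,10}->{10} => REVISION
Total revisions = 2

Answer: 2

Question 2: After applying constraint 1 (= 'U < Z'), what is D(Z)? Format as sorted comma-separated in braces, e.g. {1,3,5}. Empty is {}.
Constraint 1 (U < Z) on D(U)={4,8,9} D(Z)={4,6,10}: Z {4,6,10}->{6,10}
So after constraint 1: D(Z) = {6,10}

Answer: {6,10}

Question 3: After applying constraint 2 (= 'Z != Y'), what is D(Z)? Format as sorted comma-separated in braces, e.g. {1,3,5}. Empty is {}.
Constraint 1 (U < Z) on D(U)={4,8,9} D(Z)={4,6,10}: Z {4,6,10}->{6,10}
Constraint 2 (Z != Y) on D(Z)={6,10} D(Y)={3,4,5,7,8,10}: no change
So after constraint 2: D(Z) = {6,10}

Answer: {6,10}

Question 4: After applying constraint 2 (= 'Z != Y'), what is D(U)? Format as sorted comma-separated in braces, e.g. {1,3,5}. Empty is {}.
Constraint 1 (U < Z) on D(U)={4,8,9} D(Z)={4,6,10}: Z {4,6,10}->{6,10}
Constraint 2 (Z != Y) on D(Z)={6,10} D(Y)={3,4,5,7,8,10}: no change
So after constraint 2: D(U) = {4,8,9}

Answer: {4,8,9}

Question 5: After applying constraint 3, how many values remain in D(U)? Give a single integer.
Answer: 1

Derivation:
Constraint 1 (U < Z) on D(U)={4,8,9} D(Z)={4,6,10}: Z {4,6,10}->{6,10}
Constraint 2 (Z != Y) on D(Z)={6,10} D(Y)={3,4,5,7,8,10}: no change
Constraint 3 (Z + U = Y) on D(Z)={6,10} D(U)={4,8,9} D(Y)={3,4,5,7,8,10}: Z {6,10}->{6}; U {4,8,9}->{4}; Y {3,4,5,7,8,10}->{10}
So after constraint 3: D(U)={4}, size = 1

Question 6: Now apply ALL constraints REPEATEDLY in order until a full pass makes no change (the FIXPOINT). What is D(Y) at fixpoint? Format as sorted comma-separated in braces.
Answer: {10}

Derivation:
pass 0 (initial): D(Y)={3,4,5,7,8,10}
pass 1: U {4,8,9}->{4}; Y {3,4,5,7,8,10}->{10}; Z {4,6,10}->{6}
pass 2: no change
Fixpoint after 2 passes: D(Y) = {10}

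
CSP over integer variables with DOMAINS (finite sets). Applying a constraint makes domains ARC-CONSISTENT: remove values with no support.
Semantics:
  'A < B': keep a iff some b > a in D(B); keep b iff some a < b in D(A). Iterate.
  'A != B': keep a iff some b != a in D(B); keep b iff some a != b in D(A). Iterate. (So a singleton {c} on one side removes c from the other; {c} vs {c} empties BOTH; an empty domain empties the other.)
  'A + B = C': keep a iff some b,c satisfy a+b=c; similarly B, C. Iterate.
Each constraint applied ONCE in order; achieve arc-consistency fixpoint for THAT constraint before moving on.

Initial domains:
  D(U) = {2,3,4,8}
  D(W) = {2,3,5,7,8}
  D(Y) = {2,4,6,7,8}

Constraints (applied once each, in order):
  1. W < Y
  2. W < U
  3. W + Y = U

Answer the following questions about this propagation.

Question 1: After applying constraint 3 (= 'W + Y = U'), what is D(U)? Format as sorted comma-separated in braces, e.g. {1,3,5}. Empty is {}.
Constraint 1 (W < Y) on D(W)={2,3,5,7,8} D(Y)={2,4,6,7,8}: W {2,3,5,7,8}->{2,3,5,7}; Y {2,4,6,7,8}->{4,6,7,8}
Constraint 2 (W < U) on D(W)={2,3,5,7} D(U)={2,3,4,8}: U {2,3,4,8}->{3,4,8}
Constraint 3 (W + Y = U) on D(W)={2,3,5,7} D(Y)={4,6,7,8} D(U)={3,4,8}: W {2,3,5,7}->{2}; Y {4,6,7,8}->{6}; U {3,4,8}->{8}
So after constraint 3: D(U) = {8}

Answer: {8}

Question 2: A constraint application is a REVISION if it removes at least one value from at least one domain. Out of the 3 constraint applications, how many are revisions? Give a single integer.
Constraint 1 (W < Y) on D(W)={2,3,5,7,8} D(Y)={2,4,6,7,8}: W {2,3,5,7,8}->{2,3,5,7}; Y {2,4,6,7,8}->{4,6,7,8} => REVISION
Constraint 2 (W < U) on D(W)={2,3,5,7} D(U)={2,3,4,8}: U {2,3,4,8}->{3,4,8} => REVISION
Constraint 3 (W + Y = U) on D(W)={2,3,5,7} D(Y)={4,6,7,8} D(U)={3,4,8}: W {2,3,5,7}->{2}; Y {4,6,7,8}->{6}; U {3,4,8}->{8} => REVISION
Total revisions = 3

Answer: 3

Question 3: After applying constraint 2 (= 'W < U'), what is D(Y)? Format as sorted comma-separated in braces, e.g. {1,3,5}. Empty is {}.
Constraint 1 (W < Y) on D(W)={2,3,5,7,8} D(Y)={2,4,6,7,8}: W {2,3,5,7,8}->{2,3,5,7}; Y {2,4,6,7,8}->{4,6,7,8}
Constraint 2 (W < U) on D(W)={2,3,5,7} D(U)={2,3,4,8}: U {2,3,4,8}->{3,4,8}
So after constraint 2: D(Y) = {4,6,7,8}

Answer: {4,6,7,8}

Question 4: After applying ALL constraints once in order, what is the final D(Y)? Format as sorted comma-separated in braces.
Answer: {6}

Derivation:
Constraint 1 (W < Y) on D(W)={2,3,5,7,8} D(Y)={2,4,6,7,8}: W {2,3,5,7,8}->{2,3,5,7}; Y {2,4,6,7,8}->{4,6,7,8}
Constraint 2 (W < U) on D(W)={2,3,5,7} D(U)={2,3,4,8}: U {2,3,4,8}->{3,4,8}
Constraint 3 (W + Y = U) on D(W)={2,3,5,7} D(Y)={4,6,7,8} D(U)={3,4,8}: W {2,3,5,7}->{2}; Y {4,6,7,8}->{6}; U {3,4,8}->{8}
So after all 3 constraints: D(Y) = {6}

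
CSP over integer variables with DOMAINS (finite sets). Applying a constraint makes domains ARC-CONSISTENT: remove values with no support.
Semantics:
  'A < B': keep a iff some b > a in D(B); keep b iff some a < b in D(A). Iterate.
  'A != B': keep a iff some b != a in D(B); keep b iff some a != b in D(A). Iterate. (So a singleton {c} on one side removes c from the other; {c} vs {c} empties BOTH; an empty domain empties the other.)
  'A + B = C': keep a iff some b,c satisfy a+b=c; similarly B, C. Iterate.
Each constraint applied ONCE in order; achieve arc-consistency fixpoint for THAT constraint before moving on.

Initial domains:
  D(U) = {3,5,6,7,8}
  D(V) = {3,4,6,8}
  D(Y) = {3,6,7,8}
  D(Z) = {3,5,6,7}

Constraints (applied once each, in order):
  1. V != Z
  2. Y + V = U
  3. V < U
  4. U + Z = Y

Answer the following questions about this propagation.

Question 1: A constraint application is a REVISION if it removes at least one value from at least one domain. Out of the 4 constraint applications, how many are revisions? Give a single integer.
Answer: 2

Derivation:
Constraint 1 (V != Z) on D(V)={3,4,6,8} D(Z)={3,5,6,7}: no change => not a revision
Constraint 2 (Y + V = U) on D(Y)={3,6,7,8} D(V)={3,4,6,8} D(U)={3,5,6,7,8}: Y {3,6,7,8}->{3}; V {3,4,6,8}->{3,4}; U {3,5,6,7,8}->{6,7} => REVISION
Constraint 3 (V < U) on D(V)={3,4} D(U)={6,7}: no change => not a revision
Constraint 4 (U + Z = Y) on D(U)={6,7} D(Z)={3,5,6,7} D(Y)={3}: U {6,7}->{}; Z {3,5,6,7}->{}; Y {3}->{} => REVISION
Total revisions = 2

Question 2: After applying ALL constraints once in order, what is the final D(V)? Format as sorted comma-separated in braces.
Constraint 1 (V != Z) on D(V)={3,4,6,8} D(Z)={3,5,6,7}: no change
Constraint 2 (Y + V = U) on D(Y)={3,6,7,8} D(V)={3,4,6,8} D(U)={3,5,6,7,8}: Y {3,6,7,8}->{3}; V {3,4,6,8}->{3,4}; U {3,5,6,7,8}->{6,7}
Constraint 3 (V < U) on D(V)={3,4} D(U)={6,7}: no change
Constraint 4 (U + Z = Y) on D(U)={6,7} D(Z)={3,5,6,7} D(Y)={3}: U {6,7}->{}; Z {3,5,6,7}->{}; Y {3}->{}
So after all 4 constraints: D(V) = {3,4}

Answer: {3,4}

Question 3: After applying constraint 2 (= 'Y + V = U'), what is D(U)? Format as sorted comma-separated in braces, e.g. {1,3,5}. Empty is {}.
Answer: {6,7}

Derivation:
Constraint 1 (V != Z) on D(V)={3,4,6,8} D(Z)={3,5,6,7}: no change
Constraint 2 (Y + V = U) on D(Y)={3,6,7,8} D(V)={3,4,6,8} D(U)={3,5,6,7,8}: Y {3,6,7,8}->{3}; V {3,4,6,8}->{3,4}; U {3,5,6,7,8}->{6,7}
So after constraint 2: D(U) = {6,7}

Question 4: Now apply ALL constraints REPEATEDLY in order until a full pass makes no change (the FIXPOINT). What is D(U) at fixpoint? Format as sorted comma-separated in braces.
pass 0 (initial): D(U)={3,5,6,7,8}
pass 1: U {3,5,6,7,8}->{}; V {3,4,6,8}->{3,4}; Y {3,6,7,8}->{}; Z {3,5,6,7}->{}
pass 2: V {3,4}->{}
pass 3: no change
Fixpoint after 3 passes: D(U) = {}

Answer: {}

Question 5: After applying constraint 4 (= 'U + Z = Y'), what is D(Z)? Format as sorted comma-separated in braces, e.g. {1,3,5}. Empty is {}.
Constraint 1 (V != Z) on D(V)={3,4,6,8} D(Z)={3,5,6,7}: no change
Constraint 2 (Y + V = U) on D(Y)={3,6,7,8} D(V)={3,4,6,8} D(U)={3,5,6,7,8}: Y {3,6,7,8}->{3}; V {3,4,6,8}->{3,4}; U {3,5,6,7,8}->{6,7}
Constraint 3 (V < U) on D(V)={3,4} D(U)={6,7}: no change
Constraint 4 (U + Z = Y) on D(U)={6,7} D(Z)={3,5,6,7} D(Y)={3}: U {6,7}->{}; Z {3,5,6,7}->{}; Y {3}->{}
So after constraint 4: D(Z) = {}

Answer: {}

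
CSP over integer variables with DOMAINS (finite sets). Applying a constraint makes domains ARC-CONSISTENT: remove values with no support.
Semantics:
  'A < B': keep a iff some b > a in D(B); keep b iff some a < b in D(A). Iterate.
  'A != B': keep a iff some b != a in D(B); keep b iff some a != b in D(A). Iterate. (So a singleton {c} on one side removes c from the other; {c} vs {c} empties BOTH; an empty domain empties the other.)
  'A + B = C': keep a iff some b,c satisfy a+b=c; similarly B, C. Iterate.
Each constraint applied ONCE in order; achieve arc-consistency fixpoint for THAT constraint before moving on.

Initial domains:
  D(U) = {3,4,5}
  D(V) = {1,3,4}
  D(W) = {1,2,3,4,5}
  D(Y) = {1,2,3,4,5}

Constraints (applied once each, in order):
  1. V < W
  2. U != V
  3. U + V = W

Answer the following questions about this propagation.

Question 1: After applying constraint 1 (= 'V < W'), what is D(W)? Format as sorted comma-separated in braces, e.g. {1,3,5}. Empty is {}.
Answer: {2,3,4,5}

Derivation:
Constraint 1 (V < W) on D(V)={1,3,4} D(W)={1,2,3,4,5}: W {1,2,3,4,5}->{2,3,4,5}
So after constraint 1: D(W) = {2,3,4,5}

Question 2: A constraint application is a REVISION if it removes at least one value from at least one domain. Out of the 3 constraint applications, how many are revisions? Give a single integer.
Answer: 2

Derivation:
Constraint 1 (V < W) on D(V)={1,3,4} D(W)={1,2,3,4,5}: W {1,2,3,4,5}->{2,3,4,5} => REVISION
Constraint 2 (U != V) on D(U)={3,4,5} D(V)={1,3,4}: no change => not a revision
Constraint 3 (U + V = W) on D(U)={3,4,5} D(V)={1,3,4} D(W)={2,3,4,5}: U {3,4,5}->{3,4}; V {1,3,4}->{1}; W {2,3,4,5}->{4,5} => REVISION
Total revisions = 2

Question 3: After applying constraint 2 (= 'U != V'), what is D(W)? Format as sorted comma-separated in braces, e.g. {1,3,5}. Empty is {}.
Constraint 1 (V < W) on D(V)={1,3,4} D(W)={1,2,3,4,5}: W {1,2,3,4,5}->{2,3,4,5}
Constraint 2 (U != V) on D(U)={3,4,5} D(V)={1,3,4}: no change
So after constraint 2: D(W) = {2,3,4,5}

Answer: {2,3,4,5}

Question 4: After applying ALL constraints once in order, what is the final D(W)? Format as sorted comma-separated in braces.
Constraint 1 (V < W) on D(V)={1,3,4} D(W)={1,2,3,4,5}: W {1,2,3,4,5}->{2,3,4,5}
Constraint 2 (U != V) on D(U)={3,4,5} D(V)={1,3,4}: no change
Constraint 3 (U + V = W) on D(U)={3,4,5} D(V)={1,3,4} D(W)={2,3,4,5}: U {3,4,5}->{3,4}; V {1,3,4}->{1}; W {2,3,4,5}->{4,5}
So after all 3 constraints: D(W) = {4,5}

Answer: {4,5}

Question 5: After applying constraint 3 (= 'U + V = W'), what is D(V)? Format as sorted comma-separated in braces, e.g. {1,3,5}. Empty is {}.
Constraint 1 (V < W) on D(V)={1,3,4} D(W)={1,2,3,4,5}: W {1,2,3,4,5}->{2,3,4,5}
Constraint 2 (U != V) on D(U)={3,4,5} D(V)={1,3,4}: no change
Constraint 3 (U + V = W) on D(U)={3,4,5} D(V)={1,3,4} D(W)={2,3,4,5}: U {3,4,5}->{3,4}; V {1,3,4}->{1}; W {2,3,4,5}->{4,5}
So after constraint 3: D(V) = {1}

Answer: {1}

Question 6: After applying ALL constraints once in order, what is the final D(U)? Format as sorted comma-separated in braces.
Answer: {3,4}

Derivation:
Constraint 1 (V < W) on D(V)={1,3,4} D(W)={1,2,3,4,5}: W {1,2,3,4,5}->{2,3,4,5}
Constraint 2 (U != V) on D(U)={3,4,5} D(V)={1,3,4}: no change
Constraint 3 (U + V = W) on D(U)={3,4,5} D(V)={1,3,4} D(W)={2,3,4,5}: U {3,4,5}->{3,4}; V {1,3,4}->{1}; W {2,3,4,5}->{4,5}
So after all 3 constraints: D(U) = {3,4}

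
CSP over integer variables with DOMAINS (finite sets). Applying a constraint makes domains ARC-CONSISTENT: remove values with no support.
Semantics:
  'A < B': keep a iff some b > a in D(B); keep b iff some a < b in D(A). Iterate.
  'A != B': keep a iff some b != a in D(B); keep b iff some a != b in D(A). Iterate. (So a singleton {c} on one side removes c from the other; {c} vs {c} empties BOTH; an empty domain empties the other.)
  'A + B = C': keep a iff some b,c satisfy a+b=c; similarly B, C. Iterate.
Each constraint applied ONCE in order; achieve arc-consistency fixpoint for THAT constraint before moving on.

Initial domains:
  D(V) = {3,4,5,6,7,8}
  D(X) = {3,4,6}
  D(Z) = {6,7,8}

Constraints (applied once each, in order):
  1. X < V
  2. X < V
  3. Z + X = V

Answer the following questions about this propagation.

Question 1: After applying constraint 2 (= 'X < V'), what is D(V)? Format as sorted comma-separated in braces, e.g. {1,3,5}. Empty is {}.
Constraint 1 (X < V) on D(X)={3,4,6} D(V)={3,4,5,6,7,8}: V {3,4,5,6,7,8}->{4,5,6,7,8}
Constraint 2 (X < V) on D(X)={3,4,6} D(V)={4,5,6,7,8}: no change
So after constraint 2: D(V) = {4,5,6,7,8}

Answer: {4,5,6,7,8}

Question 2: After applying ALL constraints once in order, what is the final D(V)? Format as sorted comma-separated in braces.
Answer: {}

Derivation:
Constraint 1 (X < V) on D(X)={3,4,6} D(V)={3,4,5,6,7,8}: V {3,4,5,6,7,8}->{4,5,6,7,8}
Constraint 2 (X < V) on D(X)={3,4,6} D(V)={4,5,6,7,8}: no change
Constraint 3 (Z + X = V) on D(Z)={6,7,8} D(X)={3,4,6} D(V)={4,5,6,7,8}: Z {6,7,8}->{}; X {3,4,6}->{}; V {4,5,6,7,8}->{}
So after all 3 constraints: D(V) = {}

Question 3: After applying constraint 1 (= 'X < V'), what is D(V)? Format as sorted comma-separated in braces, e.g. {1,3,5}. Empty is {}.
Constraint 1 (X < V) on D(X)={3,4,6} D(V)={3,4,5,6,7,8}: V {3,4,5,6,7,8}->{4,5,6,7,8}
So after constraint 1: D(V) = {4,5,6,7,8}

Answer: {4,5,6,7,8}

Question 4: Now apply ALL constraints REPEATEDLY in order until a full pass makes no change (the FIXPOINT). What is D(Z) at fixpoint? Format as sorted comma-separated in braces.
pass 0 (initial): D(Z)={6,7,8}
pass 1: V {3,4,5,6,7,8}->{}; X {3,4,6}->{}; Z {6,7,8}->{}
pass 2: no change
Fixpoint after 2 passes: D(Z) = {}

Answer: {}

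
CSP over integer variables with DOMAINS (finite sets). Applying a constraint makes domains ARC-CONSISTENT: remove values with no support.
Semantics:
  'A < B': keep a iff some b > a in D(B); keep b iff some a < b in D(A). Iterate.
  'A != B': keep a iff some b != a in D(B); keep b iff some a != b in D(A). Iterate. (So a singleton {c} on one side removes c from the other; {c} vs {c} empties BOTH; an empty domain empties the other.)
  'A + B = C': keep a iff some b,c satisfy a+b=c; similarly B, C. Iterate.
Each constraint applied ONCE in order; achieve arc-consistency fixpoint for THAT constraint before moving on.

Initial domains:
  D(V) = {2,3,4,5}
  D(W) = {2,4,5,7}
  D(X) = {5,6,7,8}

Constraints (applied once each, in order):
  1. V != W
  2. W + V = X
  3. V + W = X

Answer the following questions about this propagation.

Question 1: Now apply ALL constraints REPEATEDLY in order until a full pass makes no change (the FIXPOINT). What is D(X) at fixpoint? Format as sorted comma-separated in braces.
pass 0 (initial): D(X)={5,6,7,8}
pass 1: W {2,4,5,7}->{2,4,5}
pass 2: no change
Fixpoint after 2 passes: D(X) = {5,6,7,8}

Answer: {5,6,7,8}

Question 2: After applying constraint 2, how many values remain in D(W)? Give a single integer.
Answer: 3

Derivation:
Constraint 1 (V != W) on D(V)={2,3,4,5} D(W)={2,4,5,7}: no change
Constraint 2 (W + V = X) on D(W)={2,4,5,7} D(V)={2,3,4,5} D(X)={5,6,7,8}: W {2,4,5,7}->{2,4,5}
So after constraint 2: D(W)={2,4,5}, size = 3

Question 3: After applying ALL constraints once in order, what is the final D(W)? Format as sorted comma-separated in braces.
Answer: {2,4,5}

Derivation:
Constraint 1 (V != W) on D(V)={2,3,4,5} D(W)={2,4,5,7}: no change
Constraint 2 (W + V = X) on D(W)={2,4,5,7} D(V)={2,3,4,5} D(X)={5,6,7,8}: W {2,4,5,7}->{2,4,5}
Constraint 3 (V + W = X) on D(V)={2,3,4,5} D(W)={2,4,5} D(X)={5,6,7,8}: no change
So after all 3 constraints: D(W) = {2,4,5}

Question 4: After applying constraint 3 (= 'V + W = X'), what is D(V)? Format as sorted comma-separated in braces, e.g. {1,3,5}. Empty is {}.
Constraint 1 (V != W) on D(V)={2,3,4,5} D(W)={2,4,5,7}: no change
Constraint 2 (W + V = X) on D(W)={2,4,5,7} D(V)={2,3,4,5} D(X)={5,6,7,8}: W {2,4,5,7}->{2,4,5}
Constraint 3 (V + W = X) on D(V)={2,3,4,5} D(W)={2,4,5} D(X)={5,6,7,8}: no change
So after constraint 3: D(V) = {2,3,4,5}

Answer: {2,3,4,5}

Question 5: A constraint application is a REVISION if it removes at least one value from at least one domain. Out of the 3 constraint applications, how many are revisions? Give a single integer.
Constraint 1 (V != W) on D(V)={2,3,4,5} D(W)={2,4,5,7}: no change => not a revision
Constraint 2 (W + V = X) on D(W)={2,4,5,7} D(V)={2,3,4,5} D(X)={5,6,7,8}: W {2,4,5,7}->{2,4,5} => REVISION
Constraint 3 (V + W = X) on D(V)={2,3,4,5} D(W)={2,4,5} D(X)={5,6,7,8}: no change => not a revision
Total revisions = 1

Answer: 1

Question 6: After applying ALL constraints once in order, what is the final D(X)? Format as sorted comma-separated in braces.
Answer: {5,6,7,8}

Derivation:
Constraint 1 (V != W) on D(V)={2,3,4,5} D(W)={2,4,5,7}: no change
Constraint 2 (W + V = X) on D(W)={2,4,5,7} D(V)={2,3,4,5} D(X)={5,6,7,8}: W {2,4,5,7}->{2,4,5}
Constraint 3 (V + W = X) on D(V)={2,3,4,5} D(W)={2,4,5} D(X)={5,6,7,8}: no change
So after all 3 constraints: D(X) = {5,6,7,8}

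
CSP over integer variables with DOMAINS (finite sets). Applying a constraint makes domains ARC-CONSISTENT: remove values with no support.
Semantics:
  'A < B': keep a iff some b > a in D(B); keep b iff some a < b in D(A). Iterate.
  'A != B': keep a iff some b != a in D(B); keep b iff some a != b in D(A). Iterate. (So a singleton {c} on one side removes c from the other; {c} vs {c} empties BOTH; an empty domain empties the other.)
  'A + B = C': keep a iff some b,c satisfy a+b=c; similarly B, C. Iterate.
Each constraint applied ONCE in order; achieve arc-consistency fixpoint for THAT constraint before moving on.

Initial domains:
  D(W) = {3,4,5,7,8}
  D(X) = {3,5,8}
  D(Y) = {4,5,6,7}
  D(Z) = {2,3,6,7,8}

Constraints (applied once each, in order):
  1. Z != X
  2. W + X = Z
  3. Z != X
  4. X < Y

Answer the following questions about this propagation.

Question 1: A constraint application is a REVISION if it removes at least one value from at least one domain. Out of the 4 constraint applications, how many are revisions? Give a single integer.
Answer: 1

Derivation:
Constraint 1 (Z != X) on D(Z)={2,3,6,7,8} D(X)={3,5,8}: no change => not a revision
Constraint 2 (W + X = Z) on D(W)={3,4,5,7,8} D(X)={3,5,8} D(Z)={2,3,6,7,8}: W {3,4,5,7,8}->{3,4,5}; X {3,5,8}->{3,5}; Z {2,3,6,7,8}->{6,7,8} => REVISION
Constraint 3 (Z != X) on D(Z)={6,7,8} D(X)={3,5}: no change => not a revision
Constraint 4 (X < Y) on D(X)={3,5} D(Y)={4,5,6,7}: no change => not a revision
Total revisions = 1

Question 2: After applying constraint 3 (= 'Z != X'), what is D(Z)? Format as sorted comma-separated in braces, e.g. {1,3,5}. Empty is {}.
Constraint 1 (Z != X) on D(Z)={2,3,6,7,8} D(X)={3,5,8}: no change
Constraint 2 (W + X = Z) on D(W)={3,4,5,7,8} D(X)={3,5,8} D(Z)={2,3,6,7,8}: W {3,4,5,7,8}->{3,4,5}; X {3,5,8}->{3,5}; Z {2,3,6,7,8}->{6,7,8}
Constraint 3 (Z != X) on D(Z)={6,7,8} D(X)={3,5}: no change
So after constraint 3: D(Z) = {6,7,8}

Answer: {6,7,8}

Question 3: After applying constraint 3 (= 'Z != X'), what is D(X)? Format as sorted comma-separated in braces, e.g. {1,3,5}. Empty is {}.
Constraint 1 (Z != X) on D(Z)={2,3,6,7,8} D(X)={3,5,8}: no change
Constraint 2 (W + X = Z) on D(W)={3,4,5,7,8} D(X)={3,5,8} D(Z)={2,3,6,7,8}: W {3,4,5,7,8}->{3,4,5}; X {3,5,8}->{3,5}; Z {2,3,6,7,8}->{6,7,8}
Constraint 3 (Z != X) on D(Z)={6,7,8} D(X)={3,5}: no change
So after constraint 3: D(X) = {3,5}

Answer: {3,5}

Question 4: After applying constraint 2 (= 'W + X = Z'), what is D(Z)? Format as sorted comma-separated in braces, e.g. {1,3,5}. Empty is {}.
Answer: {6,7,8}

Derivation:
Constraint 1 (Z != X) on D(Z)={2,3,6,7,8} D(X)={3,5,8}: no change
Constraint 2 (W + X = Z) on D(W)={3,4,5,7,8} D(X)={3,5,8} D(Z)={2,3,6,7,8}: W {3,4,5,7,8}->{3,4,5}; X {3,5,8}->{3,5}; Z {2,3,6,7,8}->{6,7,8}
So after constraint 2: D(Z) = {6,7,8}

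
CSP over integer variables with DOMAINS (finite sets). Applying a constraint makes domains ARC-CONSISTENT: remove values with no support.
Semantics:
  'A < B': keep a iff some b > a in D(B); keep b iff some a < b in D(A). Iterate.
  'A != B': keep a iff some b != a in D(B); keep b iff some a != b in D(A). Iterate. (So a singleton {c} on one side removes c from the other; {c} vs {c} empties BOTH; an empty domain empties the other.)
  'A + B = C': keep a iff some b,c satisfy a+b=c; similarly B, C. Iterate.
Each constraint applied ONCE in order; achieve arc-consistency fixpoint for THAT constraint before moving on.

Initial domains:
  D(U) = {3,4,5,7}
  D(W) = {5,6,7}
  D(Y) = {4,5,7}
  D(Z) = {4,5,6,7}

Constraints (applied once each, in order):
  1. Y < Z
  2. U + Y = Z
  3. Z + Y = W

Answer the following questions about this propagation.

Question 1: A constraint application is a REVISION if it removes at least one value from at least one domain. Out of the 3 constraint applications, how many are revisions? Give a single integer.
Constraint 1 (Y < Z) on D(Y)={4,5,7} D(Z)={4,5,6,7}: Y {4,5,7}->{4,5}; Z {4,5,6,7}->{5,6,7} => REVISION
Constraint 2 (U + Y = Z) on D(U)={3,4,5,7} D(Y)={4,5} D(Z)={5,6,7}: U {3,4,5,7}->{3}; Y {4,5}->{4}; Z {5,6,7}->{7} => REVISION
Constraint 3 (Z + Y = W) on D(Z)={7} D(Y)={4} D(W)={5,6,7}: Z {7}->{}; Y {4}->{}; W {5,6,7}->{} => REVISION
Total revisions = 3

Answer: 3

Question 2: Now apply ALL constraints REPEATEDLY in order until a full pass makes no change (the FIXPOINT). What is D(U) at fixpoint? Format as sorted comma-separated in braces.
Answer: {}

Derivation:
pass 0 (initial): D(U)={3,4,5,7}
pass 1: U {3,4,5,7}->{3}; W {5,6,7}->{}; Y {4,5,7}->{}; Z {4,5,6,7}->{}
pass 2: U {3}->{}
pass 3: no change
Fixpoint after 3 passes: D(U) = {}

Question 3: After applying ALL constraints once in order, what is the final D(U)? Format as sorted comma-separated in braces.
Constraint 1 (Y < Z) on D(Y)={4,5,7} D(Z)={4,5,6,7}: Y {4,5,7}->{4,5}; Z {4,5,6,7}->{5,6,7}
Constraint 2 (U + Y = Z) on D(U)={3,4,5,7} D(Y)={4,5} D(Z)={5,6,7}: U {3,4,5,7}->{3}; Y {4,5}->{4}; Z {5,6,7}->{7}
Constraint 3 (Z + Y = W) on D(Z)={7} D(Y)={4} D(W)={5,6,7}: Z {7}->{}; Y {4}->{}; W {5,6,7}->{}
So after all 3 constraints: D(U) = {3}

Answer: {3}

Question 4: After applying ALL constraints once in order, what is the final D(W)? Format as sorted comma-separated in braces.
Constraint 1 (Y < Z) on D(Y)={4,5,7} D(Z)={4,5,6,7}: Y {4,5,7}->{4,5}; Z {4,5,6,7}->{5,6,7}
Constraint 2 (U + Y = Z) on D(U)={3,4,5,7} D(Y)={4,5} D(Z)={5,6,7}: U {3,4,5,7}->{3}; Y {4,5}->{4}; Z {5,6,7}->{7}
Constraint 3 (Z + Y = W) on D(Z)={7} D(Y)={4} D(W)={5,6,7}: Z {7}->{}; Y {4}->{}; W {5,6,7}->{}
So after all 3 constraints: D(W) = {}

Answer: {}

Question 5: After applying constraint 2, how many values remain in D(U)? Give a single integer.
Constraint 1 (Y < Z) on D(Y)={4,5,7} D(Z)={4,5,6,7}: Y {4,5,7}->{4,5}; Z {4,5,6,7}->{5,6,7}
Constraint 2 (U + Y = Z) on D(U)={3,4,5,7} D(Y)={4,5} D(Z)={5,6,7}: U {3,4,5,7}->{3}; Y {4,5}->{4}; Z {5,6,7}->{7}
So after constraint 2: D(U)={3}, size = 1

Answer: 1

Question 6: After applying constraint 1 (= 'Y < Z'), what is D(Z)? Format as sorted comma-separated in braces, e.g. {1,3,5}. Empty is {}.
Constraint 1 (Y < Z) on D(Y)={4,5,7} D(Z)={4,5,6,7}: Y {4,5,7}->{4,5}; Z {4,5,6,7}->{5,6,7}
So after constraint 1: D(Z) = {5,6,7}

Answer: {5,6,7}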